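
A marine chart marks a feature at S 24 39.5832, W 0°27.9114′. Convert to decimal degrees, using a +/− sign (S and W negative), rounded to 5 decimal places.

-24.65972, -0.46519

Lat: 24 + 39.5832/60 = 24.659720
hemisphere S, so the sign is −
Lon: 27.9114′ = 0.465190°; total 0.465190
W ⇒ negate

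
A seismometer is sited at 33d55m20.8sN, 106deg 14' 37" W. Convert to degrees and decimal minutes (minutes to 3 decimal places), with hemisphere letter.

33° 55.347′ N, 106° 14.617′ W

φ: seconds/60 = 0.34667; minutes = 55 + 0.34667 = 55.34667
λ: 14 + 37/60 = 14.61667′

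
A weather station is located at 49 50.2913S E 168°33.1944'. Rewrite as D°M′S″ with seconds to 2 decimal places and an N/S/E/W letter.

Latitude: fractional minutes 0.29130 × 60 = 17.4780″
Longitude: 33.19440′ → 33′ and 0.19440 × 60 = 11.6640″

49°50′17.48″ S, 168°33′11.66″ E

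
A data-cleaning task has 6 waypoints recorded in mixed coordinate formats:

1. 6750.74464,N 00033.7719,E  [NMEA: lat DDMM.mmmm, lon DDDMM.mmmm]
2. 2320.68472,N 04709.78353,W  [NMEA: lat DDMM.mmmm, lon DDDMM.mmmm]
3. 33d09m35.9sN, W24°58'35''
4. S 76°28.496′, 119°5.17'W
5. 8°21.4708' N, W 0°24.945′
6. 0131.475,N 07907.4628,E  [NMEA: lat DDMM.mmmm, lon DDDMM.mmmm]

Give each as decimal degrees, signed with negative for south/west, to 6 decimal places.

1. 67.845744, 0.562865
2. 23.344745, -47.163059
3. 33.159972, -24.976389
4. -76.474933, -119.086167
5. 8.357847, -0.415750
6. 1.524583, 79.124380

Point 1:
  φ: degrees = first 2 digits = 67, minutes = 50.74464; 67 + 50.74464/60 = 67.8457440
  N ⇒ keep positive
  Longitude: degrees = first 3 digits = 0, minutes = 33.7719; 0 + 33.7719/60 = 0.5628650
  E → positive
Point 2:
  φ: degrees = first 2 digits = 23, minutes = 20.68472; 23 + 20.68472/60 = 23.3447453
  N ⇒ keep positive
  λ: degrees = first 3 digits = 47, minutes = 9.78353; 47 + 9.78353/60 = 47.1630588
  W ⇒ negate
Point 3:
  Latitude: 9′ + 35.9″ = 9.59833′; 33 + 9.59833/60 = 33.1599722
  N → positive
  Lon: 58′ + 35″ = 58.58333′; 24 + 58.58333/60 = 24.9763889
  W → negative
Point 4:
  Latitude: 76 + 28.496/60 = 76.4749333
  hemisphere S, so the sign is −
  λ: 119 + 5.17/60 = 119.0861667
  hemisphere W, so the sign is −
Point 5:
  Latitude: 8 + 21.4708/60 = 8.3578467
  N → positive
  Lon: 24.945′ = 0.415750°; total 0.4157500
  W ⇒ negate
Point 6:
  Latitude: degrees = first 2 digits = 1, minutes = 31.475; 1 + 31.475/60 = 1.5245833
  N ⇒ keep positive
  λ: split at 3 digits → 079° and 7.4628′; 79 + 7.4628/60 = 79.1243800
  E → positive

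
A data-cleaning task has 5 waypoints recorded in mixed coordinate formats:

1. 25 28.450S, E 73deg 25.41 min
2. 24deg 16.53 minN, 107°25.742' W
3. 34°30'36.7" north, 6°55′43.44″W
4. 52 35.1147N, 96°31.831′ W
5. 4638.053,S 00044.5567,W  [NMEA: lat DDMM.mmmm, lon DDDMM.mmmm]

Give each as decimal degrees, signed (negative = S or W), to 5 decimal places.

1. -25.47417, 73.42350
2. 24.27550, -107.42903
3. 34.51019, -6.92873
4. 52.58525, -96.53052
5. -46.63422, -0.74261

Point 1:
  Latitude: 28.45′ = 0.474167°; total 25.474167
  S ⇒ negate
  λ: 25.41′ = 0.423500°; total 73.423500
  E ⇒ keep positive
Point 2:
  φ: 24 + 16.53/60 = 24.275500
  N → positive
  λ: 25.742′ = 0.429033°; total 107.429033
  hemisphere W, so the sign is −
Point 3:
  Latitude: 30′ + 36.7″ = 30.61167′; 34 + 30.61167/60 = 34.510194
  N → positive
  λ: 6 + 55/60 + 43.44/3600 = 6.928733
  W → negative
Point 4:
  Latitude: 52 + 35.1147/60 = 52.585245
  N ⇒ keep positive
  Lon: 96 + 31.831/60 = 96.530517
  hemisphere W, so the sign is −
Point 5:
  Lat: split at 2 digits → 46° and 38.053′; 46 + 38.053/60 = 46.634217
  hemisphere S, so the sign is −
  Lon: split at 3 digits → 000° and 44.5567′; 0 + 44.5567/60 = 0.742612
  W → negative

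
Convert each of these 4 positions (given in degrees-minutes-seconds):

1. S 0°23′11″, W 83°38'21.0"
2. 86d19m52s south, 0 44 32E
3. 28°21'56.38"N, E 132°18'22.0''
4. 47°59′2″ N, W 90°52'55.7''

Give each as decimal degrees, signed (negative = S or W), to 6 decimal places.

Point 1:
  φ: 0° + 23/60 + 11/3600 = 0 + 0.383333 + 0.003056 = 0.3863889
  hemisphere S, so the sign is −
  Longitude: 38′ + 21″ = 38.35000′; 83 + 38.35000/60 = 83.6391667
  W ⇒ negate
Point 2:
  Latitude: 86° + 19/60 + 52/3600 = 86 + 0.316667 + 0.014444 = 86.3311111
  hemisphere S, so the sign is −
  λ: 44′ + 32″ = 44.53333′; 0 + 44.53333/60 = 0.7422222
  E ⇒ keep positive
Point 3:
  Lat: 21′ + 56.38″ = 21.93967′; 28 + 21.93967/60 = 28.3656611
  N → positive
  Longitude: 132° + 18/60 + 22/3600 = 132 + 0.300000 + 0.006111 = 132.3061111
  E → positive
Point 4:
  Lat: 47° + 59/60 + 2/3600 = 47 + 0.983333 + 0.000556 = 47.9838889
  N ⇒ keep positive
  Longitude: 52′ + 55.7″ = 52.92833′; 90 + 52.92833/60 = 90.8821389
  hemisphere W, so the sign is −

1. -0.386389, -83.639167
2. -86.331111, 0.742222
3. 28.365661, 132.306111
4. 47.983889, -90.882139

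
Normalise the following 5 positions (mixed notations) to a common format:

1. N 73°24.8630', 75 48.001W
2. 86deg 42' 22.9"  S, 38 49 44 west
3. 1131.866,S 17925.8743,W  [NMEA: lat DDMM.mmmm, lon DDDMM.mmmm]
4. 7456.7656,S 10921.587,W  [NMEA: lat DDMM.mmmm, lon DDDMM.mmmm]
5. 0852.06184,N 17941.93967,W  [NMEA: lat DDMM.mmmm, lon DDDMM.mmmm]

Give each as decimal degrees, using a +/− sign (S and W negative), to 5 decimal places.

Point 1:
  Latitude: 73 + 24.863/60 = 73.414383
  N ⇒ keep positive
  Lon: 75 + 48.001/60 = 75.800017
  W ⇒ negate
Point 2:
  φ: 86° + 42/60 + 22.9/3600 = 86 + 0.700000 + 0.006361 = 86.706361
  hemisphere S, so the sign is −
  Longitude: 38 + 49/60 + 44/3600 = 38.828889
  W → negative
Point 3:
  Lat: degrees = first 2 digits = 11, minutes = 31.866; 11 + 31.866/60 = 11.531100
  S ⇒ negate
  λ: split at 3 digits → 179° and 25.8743′; 179 + 25.8743/60 = 179.431238
  W → negative
Point 4:
  Lat: degrees = first 2 digits = 74, minutes = 56.7656; 74 + 56.7656/60 = 74.946093
  S ⇒ negate
  λ: split at 3 digits → 109° and 21.587′; 109 + 21.587/60 = 109.359783
  W ⇒ negate
Point 5:
  Latitude: split at 2 digits → 08° and 52.06184′; 8 + 52.06184/60 = 8.867697
  N → positive
  Longitude: degrees = first 3 digits = 179, minutes = 41.93967; 179 + 41.93967/60 = 179.698995
  hemisphere W, so the sign is −

1. 73.41438, -75.80002
2. -86.70636, -38.82889
3. -11.53110, -179.43124
4. -74.94609, -109.35978
5. 8.86770, -179.69899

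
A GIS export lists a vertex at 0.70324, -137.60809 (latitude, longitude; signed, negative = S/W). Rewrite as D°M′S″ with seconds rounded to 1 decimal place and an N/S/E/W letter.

0°42′11.7″ N, 137°36′29.1″ W

Latitude: 0.703240° → 42.19440′; 0.19440 × 60 = 11.664″
Longitude is negative → W; |value| = 137.608090
λ: 0.608090° → 36.48540′; 0.48540 × 60 = 29.124″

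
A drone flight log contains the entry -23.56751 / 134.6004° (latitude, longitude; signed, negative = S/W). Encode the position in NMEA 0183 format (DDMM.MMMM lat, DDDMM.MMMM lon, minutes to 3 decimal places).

Latitude is negative → S; |value| = 23.567510
φ: minutes = (23.567510 − 23) × 60 = 34.05060
Lon: minutes = (134.600400 − 134) × 60 = 36.02400

2334.051,S / 13436.024,E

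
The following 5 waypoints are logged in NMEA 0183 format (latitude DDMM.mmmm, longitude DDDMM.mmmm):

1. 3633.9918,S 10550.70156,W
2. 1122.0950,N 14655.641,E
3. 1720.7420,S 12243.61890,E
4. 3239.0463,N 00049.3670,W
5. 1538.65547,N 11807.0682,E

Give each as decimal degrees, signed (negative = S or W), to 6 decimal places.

Point 1:
  φ: degrees = first 2 digits = 36, minutes = 33.9918; 36 + 33.9918/60 = 36.5665300
  hemisphere S, so the sign is −
  λ: degrees = first 3 digits = 105, minutes = 50.70156; 105 + 50.70156/60 = 105.8450260
  W ⇒ negate
Point 2:
  φ: split at 2 digits → 11° and 22.095′; 11 + 22.095/60 = 11.3682500
  N → positive
  Lon: split at 3 digits → 146° and 55.641′; 146 + 55.641/60 = 146.9273500
  E → positive
Point 3:
  φ: split at 2 digits → 17° and 20.742′; 17 + 20.742/60 = 17.3457000
  S → negative
  Lon: degrees = first 3 digits = 122, minutes = 43.6189; 122 + 43.6189/60 = 122.7269817
  E ⇒ keep positive
Point 4:
  φ: degrees = first 2 digits = 32, minutes = 39.0463; 32 + 39.0463/60 = 32.6507717
  N ⇒ keep positive
  Lon: split at 3 digits → 000° and 49.367′; 0 + 49.367/60 = 0.8227833
  W ⇒ negate
Point 5:
  φ: degrees = first 2 digits = 15, minutes = 38.65547; 15 + 38.65547/60 = 15.6442578
  N → positive
  Lon: split at 3 digits → 118° and 7.0682′; 118 + 7.0682/60 = 118.1178033
  E ⇒ keep positive

1. -36.566530, -105.845026
2. 11.368250, 146.927350
3. -17.345700, 122.726982
4. 32.650772, -0.822783
5. 15.644258, 118.117803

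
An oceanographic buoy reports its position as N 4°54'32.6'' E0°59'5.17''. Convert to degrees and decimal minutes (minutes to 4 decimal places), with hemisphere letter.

Latitude: 54 + 32.6/60 = 54.543333′
Lon: 59 + 5.17/60 = 59.086167′

4° 54.5433′ N, 0° 59.0862′ E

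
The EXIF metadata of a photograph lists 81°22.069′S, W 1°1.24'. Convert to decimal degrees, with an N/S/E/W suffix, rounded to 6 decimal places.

81.367817° S, 1.020667° W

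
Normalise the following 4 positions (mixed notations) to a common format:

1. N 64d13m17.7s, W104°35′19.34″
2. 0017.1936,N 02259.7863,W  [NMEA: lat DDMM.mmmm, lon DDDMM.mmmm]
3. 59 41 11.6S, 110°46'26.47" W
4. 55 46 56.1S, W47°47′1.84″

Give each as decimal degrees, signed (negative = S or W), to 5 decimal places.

1. 64.22158, -104.58871
2. 0.28656, -22.99644
3. -59.68656, -110.77402
4. -55.78225, -47.78384

Point 1:
  Latitude: 64° + 13/60 + 17.7/3600 = 64 + 0.216667 + 0.004917 = 64.221583
  N ⇒ keep positive
  λ: 104 + 35/60 + 19.34/3600 = 104.588706
  W ⇒ negate
Point 2:
  Lat: degrees = first 2 digits = 0, minutes = 17.1936; 0 + 17.1936/60 = 0.286560
  N ⇒ keep positive
  Longitude: degrees = first 3 digits = 22, minutes = 59.7863; 22 + 59.7863/60 = 22.996438
  W ⇒ negate
Point 3:
  Latitude: 59 + 41/60 + 11.6/3600 = 59.686556
  S ⇒ negate
  Lon: 110 + 46/60 + 26.47/3600 = 110.774019
  W → negative
Point 4:
  Latitude: 55° + 46/60 + 56.1/3600 = 55 + 0.766667 + 0.015583 = 55.782250
  S → negative
  Lon: 47 + 47/60 + 1.84/3600 = 47.783844
  W ⇒ negate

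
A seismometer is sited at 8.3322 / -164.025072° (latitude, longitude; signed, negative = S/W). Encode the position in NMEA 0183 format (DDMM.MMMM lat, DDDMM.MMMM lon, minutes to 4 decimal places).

φ: 8° + 0.332200 × 60 = 8° 19.932000′
Longitude is negative → W; |value| = 164.025072
Lon: 164° + 0.025072 × 60 = 164° 1.504320′

0819.9320,N / 16401.5043,W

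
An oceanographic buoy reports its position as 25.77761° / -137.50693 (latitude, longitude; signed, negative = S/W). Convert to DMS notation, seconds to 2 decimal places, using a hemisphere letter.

Latitude: 0.777610 × 60 = 46.65660′ → 46′, remainder × 60 = 39.3960″
Longitude is negative → W; |value| = 137.506930
λ: whole degrees 137; 30.41580′ → 30′ and 24.9480″

25°46′39.40″ N, 137°30′24.95″ W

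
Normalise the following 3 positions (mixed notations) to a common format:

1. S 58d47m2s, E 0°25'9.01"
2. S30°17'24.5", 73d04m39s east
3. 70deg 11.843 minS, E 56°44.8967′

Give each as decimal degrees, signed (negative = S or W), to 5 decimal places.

Point 1:
  φ: 47′ + 2″ = 47.03333′; 58 + 47.03333/60 = 58.783889
  S ⇒ negate
  λ: 0° + 25/60 + 9.01/3600 = 0 + 0.416667 + 0.002503 = 0.419169
  E ⇒ keep positive
Point 2:
  Lat: 30 + 17/60 + 24.5/3600 = 30.290139
  S → negative
  λ: 4′ + 39″ = 4.65000′; 73 + 4.65000/60 = 73.077500
  E ⇒ keep positive
Point 3:
  Latitude: 70 + 11.843/60 = 70.197383
  hemisphere S, so the sign is −
  Longitude: 56 + 44.8967/60 = 56.748278
  E ⇒ keep positive

1. -58.78389, 0.41917
2. -30.29014, 73.07750
3. -70.19738, 56.74828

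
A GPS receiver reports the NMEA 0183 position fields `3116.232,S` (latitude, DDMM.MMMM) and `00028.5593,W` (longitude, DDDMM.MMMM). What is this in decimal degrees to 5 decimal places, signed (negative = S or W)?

-31.27053, -0.47599

Latitude: degrees = first 2 digits = 31, minutes = 16.232; 31 + 16.232/60 = 31.270533
hemisphere S, so the sign is −
Lon: split at 3 digits → 000° and 28.5593′; 0 + 28.5593/60 = 0.475988
W ⇒ negate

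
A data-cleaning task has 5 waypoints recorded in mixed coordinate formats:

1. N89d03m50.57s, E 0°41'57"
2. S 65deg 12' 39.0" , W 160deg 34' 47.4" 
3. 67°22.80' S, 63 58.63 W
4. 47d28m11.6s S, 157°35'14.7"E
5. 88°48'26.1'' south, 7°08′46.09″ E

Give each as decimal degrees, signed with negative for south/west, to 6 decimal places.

1. 89.064047, 0.699167
2. -65.210833, -160.579833
3. -67.380000, -63.977167
4. -47.469889, 157.587417
5. -88.807250, 7.146136

Point 1:
  φ: 89° + 3/60 + 50.57/3600 = 89 + 0.050000 + 0.014047 = 89.0640472
  N → positive
  Lon: 0 + 41/60 + 57/3600 = 0.6991667
  E → positive
Point 2:
  Lat: 65 + 12/60 + 39/3600 = 65.2108333
  S ⇒ negate
  Lon: 160 + 34/60 + 47.4/3600 = 160.5798333
  hemisphere W, so the sign is −
Point 3:
  Lat: 67 + 22.8/60 = 67.3800000
  hemisphere S, so the sign is −
  Lon: 58.63′ = 0.977167°; total 63.9771667
  W → negative
Point 4:
  Latitude: 28′ + 11.6″ = 28.19333′; 47 + 28.19333/60 = 47.4698889
  hemisphere S, so the sign is −
  λ: 157 + 35/60 + 14.7/3600 = 157.5874167
  E → positive
Point 5:
  Lat: 48′ + 26.1″ = 48.43500′; 88 + 48.43500/60 = 88.8072500
  S → negative
  Longitude: 7 + 8/60 + 46.09/3600 = 7.1461361
  E → positive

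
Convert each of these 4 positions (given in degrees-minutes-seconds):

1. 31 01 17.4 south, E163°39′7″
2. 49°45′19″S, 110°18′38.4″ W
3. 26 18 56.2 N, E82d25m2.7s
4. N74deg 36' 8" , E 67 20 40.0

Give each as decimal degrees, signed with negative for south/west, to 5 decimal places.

1. -31.02150, 163.65194
2. -49.75528, -110.31067
3. 26.31561, 82.41742
4. 74.60222, 67.34444

Point 1:
  φ: 31 + 1/60 + 17.4/3600 = 31.021500
  hemisphere S, so the sign is −
  λ: 163 + 39/60 + 7/3600 = 163.651944
  E ⇒ keep positive
Point 2:
  φ: 49° + 45/60 + 19/3600 = 49 + 0.750000 + 0.005278 = 49.755278
  S → negative
  Lon: 110° + 18/60 + 38.4/3600 = 110 + 0.300000 + 0.010667 = 110.310667
  W → negative
Point 3:
  Latitude: 26° + 18/60 + 56.2/3600 = 26 + 0.300000 + 0.015611 = 26.315611
  N → positive
  λ: 82 + 25/60 + 2.7/3600 = 82.417417
  E → positive
Point 4:
  Lat: 74° + 36/60 + 8/3600 = 74 + 0.600000 + 0.002222 = 74.602222
  N ⇒ keep positive
  Lon: 67° + 20/60 + 40/3600 = 67 + 0.333333 + 0.011111 = 67.344444
  E → positive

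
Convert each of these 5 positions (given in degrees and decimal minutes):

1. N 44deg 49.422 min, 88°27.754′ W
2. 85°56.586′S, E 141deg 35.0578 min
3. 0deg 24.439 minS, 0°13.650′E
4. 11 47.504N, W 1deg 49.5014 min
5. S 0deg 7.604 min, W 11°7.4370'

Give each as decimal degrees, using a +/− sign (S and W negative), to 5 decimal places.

1. 44.82370, -88.46257
2. -85.94310, 141.58430
3. -0.40732, 0.22750
4. 11.79173, -1.82502
5. -0.12673, -11.12395

Point 1:
  Lat: 49.422′ = 0.823700°; total 44.823700
  N ⇒ keep positive
  λ: 88 + 27.754/60 = 88.462567
  W ⇒ negate
Point 2:
  Lat: 56.586′ = 0.943100°; total 85.943100
  S ⇒ negate
  λ: 35.0578′ = 0.584297°; total 141.584297
  E ⇒ keep positive
Point 3:
  φ: 0 + 24.439/60 = 0.407317
  hemisphere S, so the sign is −
  λ: 0 + 13.65/60 = 0.227500
  E → positive
Point 4:
  Latitude: 47.504′ = 0.791733°; total 11.791733
  N ⇒ keep positive
  λ: 49.5014′ = 0.825023°; total 1.825023
  hemisphere W, so the sign is −
Point 5:
  Latitude: 0 + 7.604/60 = 0.126733
  S ⇒ negate
  Longitude: 7.437′ = 0.123950°; total 11.123950
  hemisphere W, so the sign is −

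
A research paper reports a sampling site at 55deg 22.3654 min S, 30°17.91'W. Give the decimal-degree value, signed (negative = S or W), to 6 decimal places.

-55.372757, -30.298500

Latitude: 22.3654′ = 0.372757°; total 55.3727567
hemisphere S, so the sign is −
Lon: 30 + 17.91/60 = 30.2985000
hemisphere W, so the sign is −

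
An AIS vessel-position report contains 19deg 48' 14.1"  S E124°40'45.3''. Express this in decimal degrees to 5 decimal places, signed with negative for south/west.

Latitude: 48′ + 14.1″ = 48.23500′; 19 + 48.23500/60 = 19.803917
S ⇒ negate
Lon: 124° + 40/60 + 45.3/3600 = 124 + 0.666667 + 0.012583 = 124.679250
E → positive

-19.80392, 124.67925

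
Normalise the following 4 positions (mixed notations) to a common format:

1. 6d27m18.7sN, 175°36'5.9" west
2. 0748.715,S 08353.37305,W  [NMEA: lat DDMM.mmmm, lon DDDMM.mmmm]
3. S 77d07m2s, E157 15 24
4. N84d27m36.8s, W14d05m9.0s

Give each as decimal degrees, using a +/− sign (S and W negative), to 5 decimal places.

Point 1:
  Latitude: 6 + 27/60 + 18.7/3600 = 6.455194
  N ⇒ keep positive
  Lon: 36′ + 5.9″ = 36.09833′; 175 + 36.09833/60 = 175.601639
  W ⇒ negate
Point 2:
  Latitude: degrees = first 2 digits = 7, minutes = 48.715; 7 + 48.715/60 = 7.811917
  hemisphere S, so the sign is −
  Longitude: split at 3 digits → 083° and 53.37305′; 83 + 53.37305/60 = 83.889551
  W ⇒ negate
Point 3:
  Latitude: 77 + 7/60 + 2/3600 = 77.117222
  S → negative
  Lon: 157 + 15/60 + 24/3600 = 157.256667
  E ⇒ keep positive
Point 4:
  Latitude: 84 + 27/60 + 36.8/3600 = 84.460222
  N ⇒ keep positive
  Longitude: 14° + 5/60 + 9/3600 = 14 + 0.083333 + 0.002500 = 14.085833
  hemisphere W, so the sign is −

1. 6.45519, -175.60164
2. -7.81192, -83.88955
3. -77.11722, 157.25667
4. 84.46022, -14.08583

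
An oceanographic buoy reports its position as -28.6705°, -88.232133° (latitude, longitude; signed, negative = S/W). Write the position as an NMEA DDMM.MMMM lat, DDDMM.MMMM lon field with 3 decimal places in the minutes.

2840.230,S / 08813.928,W

Latitude is negative → S; |value| = 28.670500
φ: fractional part 0.670500 → 40.23000 minutes
Longitude is negative → W; |value| = 88.232133
Lon: fractional part 0.232133 → 13.92798 minutes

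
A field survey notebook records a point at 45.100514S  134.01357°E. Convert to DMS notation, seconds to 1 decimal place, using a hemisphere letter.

Latitude: whole degrees 45; 6.03084′ → 6′ and 1.850″
Lon: 0.013570° → 0.81420′; 0.81420 × 60 = 48.852″

45°06′1.9″ S, 134°00′48.9″ E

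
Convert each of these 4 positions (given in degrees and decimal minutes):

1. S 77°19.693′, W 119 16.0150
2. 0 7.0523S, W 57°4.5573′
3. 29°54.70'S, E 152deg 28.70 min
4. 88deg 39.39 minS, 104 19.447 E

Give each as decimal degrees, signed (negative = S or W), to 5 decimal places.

1. -77.32822, -119.26692
2. -0.11754, -57.07596
3. -29.91167, 152.47833
4. -88.65650, 104.32412

Point 1:
  Lat: 77 + 19.693/60 = 77.328217
  hemisphere S, so the sign is −
  Lon: 16.015′ = 0.266917°; total 119.266917
  W → negative
Point 2:
  Lat: 0 + 7.0523/60 = 0.117538
  hemisphere S, so the sign is −
  Lon: 4.5573′ = 0.075955°; total 57.075955
  W ⇒ negate
Point 3:
  φ: 54.7′ = 0.911667°; total 29.911667
  S → negative
  λ: 28.7′ = 0.478333°; total 152.478333
  E → positive
Point 4:
  φ: 88 + 39.39/60 = 88.656500
  S → negative
  Longitude: 104 + 19.447/60 = 104.324117
  E ⇒ keep positive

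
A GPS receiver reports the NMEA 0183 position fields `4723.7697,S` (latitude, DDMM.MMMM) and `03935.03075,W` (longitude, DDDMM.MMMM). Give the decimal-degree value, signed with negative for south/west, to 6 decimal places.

-47.396162, -39.583846

φ: degrees = first 2 digits = 47, minutes = 23.7697; 47 + 23.7697/60 = 47.3961617
hemisphere S, so the sign is −
λ: split at 3 digits → 039° and 35.03075′; 39 + 35.03075/60 = 39.5838458
W → negative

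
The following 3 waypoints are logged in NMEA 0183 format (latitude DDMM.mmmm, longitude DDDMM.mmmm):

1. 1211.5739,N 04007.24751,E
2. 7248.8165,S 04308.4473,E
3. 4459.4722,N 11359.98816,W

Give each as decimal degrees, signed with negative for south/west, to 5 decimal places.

Point 1:
  φ: degrees = first 2 digits = 12, minutes = 11.5739; 12 + 11.5739/60 = 12.192898
  N → positive
  Lon: degrees = first 3 digits = 40, minutes = 7.24751; 40 + 7.24751/60 = 40.120792
  E → positive
Point 2:
  Latitude: split at 2 digits → 72° and 48.8165′; 72 + 48.8165/60 = 72.813608
  S → negative
  Lon: degrees = first 3 digits = 43, minutes = 8.4473; 43 + 8.4473/60 = 43.140788
  E → positive
Point 3:
  Latitude: degrees = first 2 digits = 44, minutes = 59.4722; 44 + 59.4722/60 = 44.991203
  N → positive
  λ: split at 3 digits → 113° and 59.98816′; 113 + 59.98816/60 = 113.999803
  hemisphere W, so the sign is −

1. 12.19290, 40.12079
2. -72.81361, 43.14079
3. 44.99120, -113.99980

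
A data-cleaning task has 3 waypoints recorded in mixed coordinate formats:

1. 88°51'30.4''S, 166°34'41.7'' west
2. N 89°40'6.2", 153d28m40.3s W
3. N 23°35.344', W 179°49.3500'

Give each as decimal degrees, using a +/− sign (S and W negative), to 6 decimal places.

1. -88.858444, -166.578250
2. 89.668389, -153.477861
3. 23.589067, -179.822500

Point 1:
  φ: 51′ + 30.4″ = 51.50667′; 88 + 51.50667/60 = 88.8584444
  S → negative
  Longitude: 166° + 34/60 + 41.7/3600 = 166 + 0.566667 + 0.011583 = 166.5782500
  hemisphere W, so the sign is −
Point 2:
  Lat: 40′ + 6.2″ = 40.10333′; 89 + 40.10333/60 = 89.6683889
  N ⇒ keep positive
  λ: 28′ + 40.3″ = 28.67167′; 153 + 28.67167/60 = 153.4778611
  W ⇒ negate
Point 3:
  φ: 23 + 35.344/60 = 23.5890667
  N → positive
  λ: 179 + 49.35/60 = 179.8225000
  hemisphere W, so the sign is −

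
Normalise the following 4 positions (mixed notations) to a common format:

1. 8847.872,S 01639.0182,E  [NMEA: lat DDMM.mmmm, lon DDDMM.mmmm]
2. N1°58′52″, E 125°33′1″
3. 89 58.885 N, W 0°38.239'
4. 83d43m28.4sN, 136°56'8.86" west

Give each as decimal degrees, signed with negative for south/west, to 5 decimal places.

1. -88.79787, 16.65030
2. 1.98111, 125.55028
3. 89.98142, -0.63732
4. 83.72456, -136.93579

Point 1:
  Latitude: split at 2 digits → 88° and 47.872′; 88 + 47.872/60 = 88.797867
  S → negative
  λ: degrees = first 3 digits = 16, minutes = 39.0182; 16 + 39.0182/60 = 16.650303
  E ⇒ keep positive
Point 2:
  φ: 1° + 58/60 + 52/3600 = 1 + 0.966667 + 0.014444 = 1.981111
  N → positive
  λ: 33′ + 1″ = 33.01667′; 125 + 33.01667/60 = 125.550278
  E ⇒ keep positive
Point 3:
  Latitude: 58.885′ = 0.981417°; total 89.981417
  N ⇒ keep positive
  λ: 38.239′ = 0.637317°; total 0.637317
  W ⇒ negate
Point 4:
  φ: 83 + 43/60 + 28.4/3600 = 83.724556
  N → positive
  Longitude: 136° + 56/60 + 8.86/3600 = 136 + 0.933333 + 0.002461 = 136.935794
  W ⇒ negate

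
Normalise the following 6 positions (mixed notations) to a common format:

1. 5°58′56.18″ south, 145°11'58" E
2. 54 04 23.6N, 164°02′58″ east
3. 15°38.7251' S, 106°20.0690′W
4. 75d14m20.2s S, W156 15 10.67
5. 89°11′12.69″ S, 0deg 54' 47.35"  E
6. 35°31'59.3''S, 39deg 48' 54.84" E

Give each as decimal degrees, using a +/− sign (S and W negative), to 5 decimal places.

Point 1:
  Lat: 5° + 58/60 + 56.18/3600 = 5 + 0.966667 + 0.015606 = 5.982272
  S ⇒ negate
  λ: 145° + 11/60 + 58/3600 = 145 + 0.183333 + 0.016111 = 145.199444
  E ⇒ keep positive
Point 2:
  φ: 54 + 4/60 + 23.6/3600 = 54.073222
  N → positive
  λ: 164 + 2/60 + 58/3600 = 164.049444
  E → positive
Point 3:
  Latitude: 15 + 38.7251/60 = 15.645418
  S ⇒ negate
  Lon: 106 + 20.069/60 = 106.334483
  W → negative
Point 4:
  φ: 14′ + 20.2″ = 14.33667′; 75 + 14.33667/60 = 75.238944
  hemisphere S, so the sign is −
  Longitude: 156° + 15/60 + 10.67/3600 = 156 + 0.250000 + 0.002964 = 156.252964
  W → negative
Point 5:
  Lat: 89 + 11/60 + 12.69/3600 = 89.186858
  S → negative
  Longitude: 0° + 54/60 + 47.35/3600 = 0 + 0.900000 + 0.013153 = 0.913153
  E → positive
Point 6:
  Lat: 35 + 31/60 + 59.3/3600 = 35.533139
  S ⇒ negate
  λ: 48′ + 54.84″ = 48.91400′; 39 + 48.91400/60 = 39.815233
  E → positive

1. -5.98227, 145.19944
2. 54.07322, 164.04944
3. -15.64542, -106.33448
4. -75.23894, -156.25296
5. -89.18686, 0.91315
6. -35.53314, 39.81523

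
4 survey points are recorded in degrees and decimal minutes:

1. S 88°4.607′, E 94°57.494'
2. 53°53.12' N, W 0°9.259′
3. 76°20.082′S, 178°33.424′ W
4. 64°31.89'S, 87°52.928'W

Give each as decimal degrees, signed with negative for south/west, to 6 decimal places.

Point 1:
  Lat: 88 + 4.607/60 = 88.0767833
  S → negative
  Lon: 94 + 57.494/60 = 94.9582333
  E → positive
Point 2:
  Lat: 53.12′ = 0.885333°; total 53.8853333
  N → positive
  Longitude: 0 + 9.259/60 = 0.1543167
  W → negative
Point 3:
  Lat: 20.082′ = 0.334700°; total 76.3347000
  S ⇒ negate
  Lon: 178 + 33.424/60 = 178.5570667
  W ⇒ negate
Point 4:
  Lat: 31.89′ = 0.531500°; total 64.5315000
  hemisphere S, so the sign is −
  Lon: 87 + 52.928/60 = 87.8821333
  W → negative

1. -88.076783, 94.958233
2. 53.885333, -0.154317
3. -76.334700, -178.557067
4. -64.531500, -87.882133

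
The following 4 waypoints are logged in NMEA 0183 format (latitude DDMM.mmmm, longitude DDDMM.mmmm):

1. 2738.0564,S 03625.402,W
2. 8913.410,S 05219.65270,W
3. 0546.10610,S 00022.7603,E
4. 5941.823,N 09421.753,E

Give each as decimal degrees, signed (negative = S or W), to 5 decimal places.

1. -27.63427, -36.42337
2. -89.22350, -52.32755
3. -5.76844, 0.37934
4. 59.69705, 94.36255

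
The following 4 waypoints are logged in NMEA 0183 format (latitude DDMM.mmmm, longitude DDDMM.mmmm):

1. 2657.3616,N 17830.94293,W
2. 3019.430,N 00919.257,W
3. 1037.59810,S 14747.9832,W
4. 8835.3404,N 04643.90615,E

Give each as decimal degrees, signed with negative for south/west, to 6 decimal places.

1. 26.956027, -178.515716
2. 30.323833, -9.320950
3. -10.626635, -147.799720
4. 88.589007, 46.731769

Point 1:
  φ: degrees = first 2 digits = 26, minutes = 57.3616; 26 + 57.3616/60 = 26.9560267
  N ⇒ keep positive
  Longitude: degrees = first 3 digits = 178, minutes = 30.94293; 178 + 30.94293/60 = 178.5157155
  W ⇒ negate
Point 2:
  Latitude: degrees = first 2 digits = 30, minutes = 19.43; 30 + 19.43/60 = 30.3238333
  N → positive
  Longitude: degrees = first 3 digits = 9, minutes = 19.257; 9 + 19.257/60 = 9.3209500
  W → negative
Point 3:
  φ: split at 2 digits → 10° and 37.5981′; 10 + 37.5981/60 = 10.6266350
  hemisphere S, so the sign is −
  λ: split at 3 digits → 147° and 47.9832′; 147 + 47.9832/60 = 147.7997200
  W → negative
Point 4:
  Latitude: split at 2 digits → 88° and 35.3404′; 88 + 35.3404/60 = 88.5890067
  N → positive
  Longitude: degrees = first 3 digits = 46, minutes = 43.90615; 46 + 43.90615/60 = 46.7317692
  E → positive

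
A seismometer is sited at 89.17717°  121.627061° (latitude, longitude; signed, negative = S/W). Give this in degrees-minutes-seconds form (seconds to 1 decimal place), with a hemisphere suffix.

φ: 0.177170° → 10.63020′; 0.63020 × 60 = 37.812″
Lon: 0.627061 × 60 = 37.62366′ → 37′, remainder × 60 = 37.420″

89°10′37.8″ N, 121°37′37.4″ E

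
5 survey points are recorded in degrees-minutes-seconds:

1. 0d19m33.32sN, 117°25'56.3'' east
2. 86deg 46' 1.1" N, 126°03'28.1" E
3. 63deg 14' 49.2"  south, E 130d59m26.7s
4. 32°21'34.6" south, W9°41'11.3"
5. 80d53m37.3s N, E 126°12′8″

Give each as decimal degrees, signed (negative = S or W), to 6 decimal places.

Point 1:
  Lat: 19′ + 33.32″ = 19.55533′; 0 + 19.55533/60 = 0.3259222
  N ⇒ keep positive
  λ: 117° + 25/60 + 56.3/3600 = 117 + 0.416667 + 0.015639 = 117.4323056
  E → positive
Point 2:
  Latitude: 86 + 46/60 + 1.1/3600 = 86.7669722
  N ⇒ keep positive
  Longitude: 3′ + 28.1″ = 3.46833′; 126 + 3.46833/60 = 126.0578056
  E ⇒ keep positive
Point 3:
  φ: 14′ + 49.2″ = 14.82000′; 63 + 14.82000/60 = 63.2470000
  S → negative
  Lon: 130° + 59/60 + 26.7/3600 = 130 + 0.983333 + 0.007417 = 130.9907500
  E ⇒ keep positive
Point 4:
  Lat: 32 + 21/60 + 34.6/3600 = 32.3596111
  S ⇒ negate
  λ: 41′ + 11.3″ = 41.18833′; 9 + 41.18833/60 = 9.6864722
  hemisphere W, so the sign is −
Point 5:
  Lat: 80° + 53/60 + 37.3/3600 = 80 + 0.883333 + 0.010361 = 80.8936944
  N → positive
  Lon: 12′ + 8″ = 12.13333′; 126 + 12.13333/60 = 126.2022222
  E ⇒ keep positive

1. 0.325922, 117.432306
2. 86.766972, 126.057806
3. -63.247000, 130.990750
4. -32.359611, -9.686472
5. 80.893694, 126.202222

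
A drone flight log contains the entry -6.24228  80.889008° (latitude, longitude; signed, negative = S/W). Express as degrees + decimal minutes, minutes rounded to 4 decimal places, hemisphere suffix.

6° 14.5368′ S, 80° 53.3405′ E

Latitude is negative → S; |value| = 6.242280
Latitude: 6° + 0.242280 × 60 = 6° 14.536800′
Longitude: fractional part 0.889008 → 53.340480 minutes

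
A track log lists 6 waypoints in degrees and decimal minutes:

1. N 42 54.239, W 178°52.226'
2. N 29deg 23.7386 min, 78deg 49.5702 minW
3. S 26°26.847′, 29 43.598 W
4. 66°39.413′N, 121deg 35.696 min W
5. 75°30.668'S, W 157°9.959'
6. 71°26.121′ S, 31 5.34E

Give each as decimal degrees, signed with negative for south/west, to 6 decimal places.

Point 1:
  Lat: 54.239′ = 0.903983°; total 42.9039833
  N → positive
  Lon: 178 + 52.226/60 = 178.8704333
  W → negative
Point 2:
  Latitude: 23.7386′ = 0.395643°; total 29.3956433
  N → positive
  Longitude: 49.5702′ = 0.826170°; total 78.8261700
  hemisphere W, so the sign is −
Point 3:
  φ: 26.847′ = 0.447450°; total 26.4474500
  S → negative
  Lon: 43.598′ = 0.726633°; total 29.7266333
  W ⇒ negate
Point 4:
  φ: 39.413′ = 0.656883°; total 66.6568833
  N ⇒ keep positive
  λ: 121 + 35.696/60 = 121.5949333
  hemisphere W, so the sign is −
Point 5:
  φ: 75 + 30.668/60 = 75.5111333
  S ⇒ negate
  λ: 9.959′ = 0.165983°; total 157.1659833
  W → negative
Point 6:
  φ: 71 + 26.121/60 = 71.4353500
  S → negative
  λ: 31 + 5.34/60 = 31.0890000
  E ⇒ keep positive

1. 42.903983, -178.870433
2. 29.395643, -78.826170
3. -26.447450, -29.726633
4. 66.656883, -121.594933
5. -75.511133, -157.165983
6. -71.435350, 31.089000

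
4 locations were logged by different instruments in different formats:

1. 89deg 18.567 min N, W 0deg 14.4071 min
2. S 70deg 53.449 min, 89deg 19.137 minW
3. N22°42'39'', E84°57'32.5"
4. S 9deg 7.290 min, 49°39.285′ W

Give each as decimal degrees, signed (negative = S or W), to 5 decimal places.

1. 89.30945, -0.24012
2. -70.89082, -89.31895
3. 22.71083, 84.95903
4. -9.12150, -49.65475

Point 1:
  Latitude: 18.567′ = 0.309450°; total 89.309450
  N → positive
  Longitude: 0 + 14.4071/60 = 0.240118
  W ⇒ negate
Point 2:
  Lat: 70 + 53.449/60 = 70.890817
  S → negative
  Lon: 89 + 19.137/60 = 89.318950
  W → negative
Point 3:
  φ: 22 + 42/60 + 39/3600 = 22.710833
  N → positive
  λ: 84° + 57/60 + 32.5/3600 = 84 + 0.950000 + 0.009028 = 84.959028
  E → positive
Point 4:
  φ: 9 + 7.29/60 = 9.121500
  hemisphere S, so the sign is −
  Longitude: 49 + 39.285/60 = 49.654750
  W → negative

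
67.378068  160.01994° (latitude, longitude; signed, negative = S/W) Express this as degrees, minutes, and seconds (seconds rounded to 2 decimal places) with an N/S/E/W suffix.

67°22′41.04″ N, 160°01′11.78″ E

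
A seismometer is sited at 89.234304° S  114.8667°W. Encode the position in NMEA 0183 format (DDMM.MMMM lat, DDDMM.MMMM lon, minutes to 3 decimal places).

Latitude: 89° + 0.234304 × 60 = 89° 14.05824′
Lon: fractional part 0.866700 → 52.00200 minutes

8914.058,S / 11452.002,W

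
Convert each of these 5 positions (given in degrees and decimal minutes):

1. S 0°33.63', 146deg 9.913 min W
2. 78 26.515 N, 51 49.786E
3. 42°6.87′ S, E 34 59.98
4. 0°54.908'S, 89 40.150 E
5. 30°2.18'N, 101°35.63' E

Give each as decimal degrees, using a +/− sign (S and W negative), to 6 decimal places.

Point 1:
  Lat: 33.63′ = 0.560500°; total 0.5605000
  hemisphere S, so the sign is −
  Longitude: 9.913′ = 0.165217°; total 146.1652167
  hemisphere W, so the sign is −
Point 2:
  Latitude: 26.515′ = 0.441917°; total 78.4419167
  N → positive
  Lon: 49.786′ = 0.829767°; total 51.8297667
  E ⇒ keep positive
Point 3:
  Latitude: 42 + 6.87/60 = 42.1145000
  hemisphere S, so the sign is −
  λ: 59.98′ = 0.999667°; total 34.9996667
  E ⇒ keep positive
Point 4:
  φ: 0 + 54.908/60 = 0.9151333
  S ⇒ negate
  Longitude: 89 + 40.15/60 = 89.6691667
  E → positive
Point 5:
  φ: 2.18′ = 0.036333°; total 30.0363333
  N → positive
  Longitude: 101 + 35.63/60 = 101.5938333
  E → positive

1. -0.560500, -146.165217
2. 78.441917, 51.829767
3. -42.114500, 34.999667
4. -0.915133, 89.669167
5. 30.036333, 101.593833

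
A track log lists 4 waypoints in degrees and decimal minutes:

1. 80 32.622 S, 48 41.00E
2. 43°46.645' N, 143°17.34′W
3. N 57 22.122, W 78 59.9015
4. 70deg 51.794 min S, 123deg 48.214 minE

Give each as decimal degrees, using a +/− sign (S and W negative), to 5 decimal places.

1. -80.54370, 48.68333
2. 43.77742, -143.28900
3. 57.36870, -78.99836
4. -70.86323, 123.80357

Point 1:
  Latitude: 80 + 32.622/60 = 80.543700
  S ⇒ negate
  Longitude: 41′ = 0.683333°; total 48.683333
  E ⇒ keep positive
Point 2:
  Latitude: 46.645′ = 0.777417°; total 43.777417
  N ⇒ keep positive
  Lon: 143 + 17.34/60 = 143.289000
  W → negative
Point 3:
  φ: 57 + 22.122/60 = 57.368700
  N → positive
  λ: 59.9015′ = 0.998358°; total 78.998358
  W → negative
Point 4:
  Lat: 51.794′ = 0.863233°; total 70.863233
  hemisphere S, so the sign is −
  Longitude: 123 + 48.214/60 = 123.803567
  E → positive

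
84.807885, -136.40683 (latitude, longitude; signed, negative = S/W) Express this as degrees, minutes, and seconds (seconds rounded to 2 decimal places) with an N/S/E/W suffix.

Lat: whole degrees 84; 48.47310′ → 48′ and 28.3860″
Longitude is negative → W; |value| = 136.406830
Longitude: 0.406830 × 60 = 24.40980′ → 24′, remainder × 60 = 24.5880″

84°48′28.39″ N, 136°24′24.59″ W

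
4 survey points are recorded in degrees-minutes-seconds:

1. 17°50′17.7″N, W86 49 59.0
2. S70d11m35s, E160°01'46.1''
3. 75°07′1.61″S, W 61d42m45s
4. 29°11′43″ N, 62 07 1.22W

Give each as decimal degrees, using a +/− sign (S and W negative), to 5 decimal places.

1. 17.83825, -86.83306
2. -70.19306, 160.02947
3. -75.11711, -61.71250
4. 29.19528, -62.11701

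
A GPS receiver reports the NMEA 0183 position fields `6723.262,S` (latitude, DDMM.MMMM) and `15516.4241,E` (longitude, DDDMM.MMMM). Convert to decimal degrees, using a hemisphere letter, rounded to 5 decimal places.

67.38770° S, 155.27374° E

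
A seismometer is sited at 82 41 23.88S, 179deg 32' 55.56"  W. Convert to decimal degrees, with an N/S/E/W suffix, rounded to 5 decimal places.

82.68997° S, 179.54877° W

Lat: 82 + 41/60 + 23.88/3600 = 82.689967
Longitude: 179° + 32/60 + 55.56/3600 = 179 + 0.533333 + 0.015433 = 179.548767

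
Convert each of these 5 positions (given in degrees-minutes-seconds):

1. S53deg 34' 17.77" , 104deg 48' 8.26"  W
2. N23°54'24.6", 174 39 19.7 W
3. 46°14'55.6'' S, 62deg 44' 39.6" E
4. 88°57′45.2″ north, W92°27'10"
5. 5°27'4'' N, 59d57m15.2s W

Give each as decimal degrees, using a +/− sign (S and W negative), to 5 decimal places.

1. -53.57160, -104.80229
2. 23.90683, -174.65547
3. -46.24878, 62.74433
4. 88.96256, -92.45278
5. 5.45111, -59.95422

Point 1:
  φ: 53 + 34/60 + 17.77/3600 = 53.571603
  hemisphere S, so the sign is −
  Longitude: 104 + 48/60 + 8.26/3600 = 104.802294
  W → negative
Point 2:
  φ: 23° + 54/60 + 24.6/3600 = 23 + 0.900000 + 0.006833 = 23.906833
  N ⇒ keep positive
  Longitude: 174 + 39/60 + 19.7/3600 = 174.655472
  W → negative
Point 3:
  Lat: 14′ + 55.6″ = 14.92667′; 46 + 14.92667/60 = 46.248778
  S → negative
  Longitude: 62° + 44/60 + 39.6/3600 = 62 + 0.733333 + 0.011000 = 62.744333
  E ⇒ keep positive
Point 4:
  Lat: 88 + 57/60 + 45.2/3600 = 88.962556
  N → positive
  Lon: 92 + 27/60 + 10/3600 = 92.452778
  W → negative
Point 5:
  Latitude: 27′ + 4″ = 27.06667′; 5 + 27.06667/60 = 5.451111
  N → positive
  Lon: 59° + 57/60 + 15.2/3600 = 59 + 0.950000 + 0.004222 = 59.954222
  W → negative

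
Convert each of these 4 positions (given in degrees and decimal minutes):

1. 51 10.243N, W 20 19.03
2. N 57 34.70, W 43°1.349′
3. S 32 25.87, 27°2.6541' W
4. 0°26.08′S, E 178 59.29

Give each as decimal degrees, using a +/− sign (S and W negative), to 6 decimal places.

1. 51.170717, -20.317167
2. 57.578333, -43.022483
3. -32.431167, -27.044235
4. -0.434667, 178.988167

Point 1:
  Latitude: 10.243′ = 0.170717°; total 51.1707167
  N ⇒ keep positive
  Longitude: 20 + 19.03/60 = 20.3171667
  W → negative
Point 2:
  φ: 57 + 34.7/60 = 57.5783333
  N ⇒ keep positive
  λ: 1.349′ = 0.022483°; total 43.0224833
  W ⇒ negate
Point 3:
  Lat: 32 + 25.87/60 = 32.4311667
  S ⇒ negate
  Longitude: 27 + 2.6541/60 = 27.0442350
  W → negative
Point 4:
  Lat: 0 + 26.08/60 = 0.4346667
  S ⇒ negate
  Longitude: 59.29′ = 0.988167°; total 178.9881667
  E ⇒ keep positive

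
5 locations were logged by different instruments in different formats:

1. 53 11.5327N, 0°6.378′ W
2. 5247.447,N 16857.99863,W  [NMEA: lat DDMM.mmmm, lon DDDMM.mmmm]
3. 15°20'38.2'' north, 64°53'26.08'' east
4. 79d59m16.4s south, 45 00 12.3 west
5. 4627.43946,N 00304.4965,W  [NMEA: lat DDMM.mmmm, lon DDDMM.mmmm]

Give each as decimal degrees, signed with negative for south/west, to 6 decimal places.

1. 53.192212, -0.106300
2. 52.790783, -168.966644
3. 15.343944, 64.890578
4. -79.987889, -45.003417
5. 46.457324, -3.074942

Point 1:
  Latitude: 53 + 11.5327/60 = 53.1922117
  N → positive
  λ: 6.378′ = 0.106300°; total 0.1063000
  W → negative
Point 2:
  φ: split at 2 digits → 52° and 47.447′; 52 + 47.447/60 = 52.7907833
  N ⇒ keep positive
  Longitude: split at 3 digits → 168° and 57.99863′; 168 + 57.99863/60 = 168.9666438
  W → negative
Point 3:
  Latitude: 15° + 20/60 + 38.2/3600 = 15 + 0.333333 + 0.010611 = 15.3439444
  N → positive
  Lon: 64 + 53/60 + 26.08/3600 = 64.8905778
  E → positive
Point 4:
  Latitude: 79 + 59/60 + 16.4/3600 = 79.9878889
  hemisphere S, so the sign is −
  Lon: 45° + 0/60 + 12.3/3600 = 45 + 0.000000 + 0.003417 = 45.0034167
  hemisphere W, so the sign is −
Point 5:
  Lat: degrees = first 2 digits = 46, minutes = 27.43946; 46 + 27.43946/60 = 46.4573243
  N ⇒ keep positive
  Longitude: split at 3 digits → 003° and 4.4965′; 3 + 4.4965/60 = 3.0749417
  W → negative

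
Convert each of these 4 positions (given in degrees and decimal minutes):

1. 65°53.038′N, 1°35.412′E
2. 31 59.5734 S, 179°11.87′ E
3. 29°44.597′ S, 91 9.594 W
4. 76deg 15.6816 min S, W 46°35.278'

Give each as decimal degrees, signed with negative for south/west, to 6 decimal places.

1. 65.883967, 1.590200
2. -31.992890, 179.197833
3. -29.743283, -91.159900
4. -76.261360, -46.587967

Point 1:
  Lat: 53.038′ = 0.883967°; total 65.8839667
  N → positive
  Lon: 1 + 35.412/60 = 1.5902000
  E → positive
Point 2:
  Lat: 59.5734′ = 0.992890°; total 31.9928900
  hemisphere S, so the sign is −
  Longitude: 179 + 11.87/60 = 179.1978333
  E → positive
Point 3:
  φ: 29 + 44.597/60 = 29.7432833
  S ⇒ negate
  λ: 9.594′ = 0.159900°; total 91.1599000
  hemisphere W, so the sign is −
Point 4:
  Lat: 15.6816′ = 0.261360°; total 76.2613600
  S → negative
  Lon: 35.278′ = 0.587967°; total 46.5879667
  hemisphere W, so the sign is −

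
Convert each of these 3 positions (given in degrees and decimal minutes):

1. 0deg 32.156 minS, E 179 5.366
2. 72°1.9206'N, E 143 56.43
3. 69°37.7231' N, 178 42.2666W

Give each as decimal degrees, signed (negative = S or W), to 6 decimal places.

Point 1:
  Latitude: 32.156′ = 0.535933°; total 0.5359333
  S ⇒ negate
  λ: 179 + 5.366/60 = 179.0894333
  E ⇒ keep positive
Point 2:
  Latitude: 72 + 1.9206/60 = 72.0320100
  N → positive
  Longitude: 56.43′ = 0.940500°; total 143.9405000
  E ⇒ keep positive
Point 3:
  Lat: 69 + 37.7231/60 = 69.6287183
  N ⇒ keep positive
  λ: 178 + 42.2666/60 = 178.7044433
  W ⇒ negate

1. -0.535933, 179.089433
2. 72.032010, 143.940500
3. 69.628718, -178.704443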